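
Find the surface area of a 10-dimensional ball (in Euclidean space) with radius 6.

S_10(6) = 2·π^(10/2)·(6)^9 / Γ(10/2) = 839808·π^5 ≈ 2.56998e+08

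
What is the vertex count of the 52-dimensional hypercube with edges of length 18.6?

The 52-cube has 2^52 = 4503599627370496 vertices.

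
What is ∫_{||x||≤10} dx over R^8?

Volume = π^{8/2}·(10)^8/Γ(5) = 12500000·π^4/3 ≈ 4.05871e+08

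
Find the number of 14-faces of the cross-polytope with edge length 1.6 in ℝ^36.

An n-cross-polytope has 2^(k+1)·C(n,k+1) k-faces. Here 2^15·C(36,15) = 32768·5567902560 = 182449031086080.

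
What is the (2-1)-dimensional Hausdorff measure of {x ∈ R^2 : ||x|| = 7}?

S_2(7) = 2·π^(2/2)·(7)^1 / Γ(2/2) = 2πr = 2π·7 ≈ 43.9823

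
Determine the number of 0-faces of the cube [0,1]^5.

Choose 0 of 5 axes to span the face (C(5,0) = 1 way), then fix each of the remaining 5 coordinates at one of its two extreme values (2^5 = 32 ways): 1·32 = 32.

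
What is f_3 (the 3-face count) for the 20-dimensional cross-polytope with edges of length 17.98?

Each 3-face is the convex hull of 4 vertices, one chosen as ±e_i from each of 4 distinct axes: 2^4·C(20,4) = 77520.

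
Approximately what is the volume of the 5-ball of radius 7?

The n-ball volume is π^(n/2)·r^n/Γ(n/2+1). With n=5, r=7: V = 134456·π^2/15 ≈ 88468.5.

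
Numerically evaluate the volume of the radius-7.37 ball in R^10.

Volume = π^{10/2}·(7.37)^10/Γ(6) ≈ 1.20571e+09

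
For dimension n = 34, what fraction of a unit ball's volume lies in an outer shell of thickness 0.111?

1 - (1-0.111)^34 ≈ 0.981691 ≈ 98.17%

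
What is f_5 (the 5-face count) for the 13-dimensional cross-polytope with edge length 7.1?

Number of 5-faces = 2^(5+1) · C(13,5+1) = 64 · 1716 = 109824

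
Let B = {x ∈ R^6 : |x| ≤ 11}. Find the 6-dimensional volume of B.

V = 1771561·π^3/6 ≈ 9.15492e+06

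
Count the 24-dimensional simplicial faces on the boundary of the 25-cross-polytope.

An n-cross-polytope has 2^(k+1)·C(n,k+1) k-faces. Here 2^25·C(25,25) = 33554432·1 = 33554432.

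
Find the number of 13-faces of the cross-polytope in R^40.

f_13(40-orthoplex) = 2^14 · (40 choose 14) = 380222338498560.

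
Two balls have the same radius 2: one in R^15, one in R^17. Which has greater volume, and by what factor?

V_15(2) ≈ 12499.1, V_17(2) ≈ 18478.7. The 17-ball is larger by a factor of 1.478.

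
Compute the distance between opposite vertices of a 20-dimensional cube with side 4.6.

The space diagonal of an n-cube of side s is s√n. Here 4.6·√20 ≈ 20.5718.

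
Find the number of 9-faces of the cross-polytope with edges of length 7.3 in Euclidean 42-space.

Number of 9-faces = 2^(9+1) · C(42,9+1) = 1024 · 1471442973 = 1506757604352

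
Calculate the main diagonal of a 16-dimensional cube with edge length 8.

Diagonal = √16 · 8 = 32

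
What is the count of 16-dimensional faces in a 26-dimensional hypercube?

An n-cube has C(n,k)·2^(n-k) k-faces. Here C(26,16)·2^10 = 5311735·1024 = 5439216640.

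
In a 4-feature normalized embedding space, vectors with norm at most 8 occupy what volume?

V = 2048·π^2 ≈ 20212.9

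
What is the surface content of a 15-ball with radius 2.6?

The surface area of an n-ball is 2π^(n/2) r^(n-1) / Γ(n/2). For n=15, r=2.6: 3.69103e+06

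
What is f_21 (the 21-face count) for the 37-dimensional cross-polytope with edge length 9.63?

Number of 21-faces = 2^(21+1) · C(37,21+1) = 4194304 · 9364199760 = 39276300510167040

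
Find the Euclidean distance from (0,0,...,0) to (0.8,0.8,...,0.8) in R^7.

Diagonal = √7 · 0.8 ≈ 2.1166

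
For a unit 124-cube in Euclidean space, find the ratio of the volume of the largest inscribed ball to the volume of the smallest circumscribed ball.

The radii are 1/2 and 1√124/2, so the volume ratio is (1/√124)^124 = 124^{-124/2} ≈ 1.61382e-130.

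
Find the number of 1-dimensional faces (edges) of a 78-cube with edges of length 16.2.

Number of 1-faces = C(78,1)·2^(78-1) = 78·151115727451828646838272 = 11787026741242634453385216.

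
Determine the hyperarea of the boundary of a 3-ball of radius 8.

S = n·V_n(r)/r = 3·V_3(8)/8 (volume-to-surface relation), giving 4πr² = 4π·(8)² ≈ 804.248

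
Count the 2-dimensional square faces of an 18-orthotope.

Number of 2-faces = C(18,2) · 2^(18-2) = 153 · 65536 = 10027008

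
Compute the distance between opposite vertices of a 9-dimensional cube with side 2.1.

The space diagonal of an n-cube of side s is s√n. Here 2.1·√9 = 6.3.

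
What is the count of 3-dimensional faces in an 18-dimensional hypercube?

Number of 3-faces = C(18,3) · 2^(18-3) = 816 · 32768 = 26738688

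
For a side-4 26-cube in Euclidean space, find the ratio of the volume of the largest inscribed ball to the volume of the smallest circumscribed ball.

The radii are 4/2 and 4√26/2, so the volume ratio is (1/√26)^26 = 26^{-26/2} ≈ 4.03038e-19.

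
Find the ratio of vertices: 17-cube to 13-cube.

The 17-cube has 2^17 = 131072 vertices. The 13-cube has 2^13 = 8192 vertices. Ratio: 131072/8192 = 16.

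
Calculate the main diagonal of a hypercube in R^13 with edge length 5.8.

Diagonal = √13 · 5.8 ≈ 20.9122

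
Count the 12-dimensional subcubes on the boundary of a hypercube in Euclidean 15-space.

f_12(15-cube) = (15 choose 12) · 2^3 = 3640.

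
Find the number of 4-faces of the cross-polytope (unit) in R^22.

f_4(22-orthoplex) = 2^5 · (22 choose 5) = 842688.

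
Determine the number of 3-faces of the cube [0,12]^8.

Choose 3 of 8 axes to span the face (C(8,3) = 56 ways), then fix each of the remaining 5 coordinates at one of its two extreme values (2^5 = 32 ways): 56·32 = 1792.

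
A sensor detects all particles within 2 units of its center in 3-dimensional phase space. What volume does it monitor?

V = 32·π/3 ≈ 33.5103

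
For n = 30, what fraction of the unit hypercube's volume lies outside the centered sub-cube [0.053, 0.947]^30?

1 - (1 - 2·0.053)^30 = 1 - 0.894^30 ≈ 0.965316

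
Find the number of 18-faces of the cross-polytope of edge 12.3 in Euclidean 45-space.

Number of 18-faces = 2^(18+1) · C(45,18+1) = 524288 · 2438362177020 = 1278404029065461760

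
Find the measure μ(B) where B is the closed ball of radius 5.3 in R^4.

V_4(5.3) = π^(4/2) · (5.3)^4 / Γ(4/2 + 1) ≈ 3893.8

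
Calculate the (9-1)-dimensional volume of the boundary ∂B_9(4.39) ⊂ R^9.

S_9(4.39) = 2·π^(9/2)·(4.39)^8 / Γ(9/2) ≈ 4.09521e+06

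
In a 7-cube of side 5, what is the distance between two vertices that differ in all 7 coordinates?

d = √(5² + 5² + ... + 5²) [7 terms] = √(7·5²) = 5√7 ≈ 13.2288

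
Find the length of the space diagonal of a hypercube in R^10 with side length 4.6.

d = √(4.6² + 4.6² + ... + 4.6²) [10 terms] = √(10·4.6²) = 4.6√10 ≈ 14.5465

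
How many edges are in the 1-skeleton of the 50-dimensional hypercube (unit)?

An n-cube has n·2^(n-1) edges. With n = 50: 50·562949953421312 = 28147497671065600.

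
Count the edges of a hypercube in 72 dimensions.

An n-cube has n·2^(n-1) edges. With n = 72: 72·2361183241434822606848 = 170005193383307227693056.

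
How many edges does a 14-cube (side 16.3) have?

An n-cube has n·2^(n-1) edges. With n = 14: 14·8192 = 114688.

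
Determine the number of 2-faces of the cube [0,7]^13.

An n-cube has C(n,k)·2^(n-k) k-faces. Here C(13,2)·2^11 = 78·2048 = 159744.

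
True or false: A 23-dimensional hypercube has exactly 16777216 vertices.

False. The 23-cube has 2^23 = 8388608 vertices.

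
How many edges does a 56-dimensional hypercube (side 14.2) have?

The 56-cube has n·2^(n-1) = 56·2^55 = 56·36028797018963968 = 2017612633061982208 edges.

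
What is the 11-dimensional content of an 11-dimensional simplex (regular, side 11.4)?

For a regular n-simplex with edge a, V = (a^n / n!)·√((n+1)/2^n). With a=11.4, n=11: V ≈ 810.445.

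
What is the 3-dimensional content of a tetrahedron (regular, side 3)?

Volume = (√2/12) · 3³ = 3.18198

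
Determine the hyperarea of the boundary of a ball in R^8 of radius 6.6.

S_8(6.6) = 2·π^(8/2)·(6.6)^7 / Γ(8/2) ≈ 1.77127e+07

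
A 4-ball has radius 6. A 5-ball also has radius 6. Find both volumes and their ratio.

V_4(6) ≈ 6395.5. V_5(6) ≈ 40931.2. Ratio V_4/V_5 ≈ 0.1562.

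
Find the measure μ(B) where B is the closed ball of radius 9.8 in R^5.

Volume = π^{5/2}·(9.8)^5/Γ(7/2) ≈ 475805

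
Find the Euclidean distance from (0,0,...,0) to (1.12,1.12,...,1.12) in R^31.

||(1.12,1.12,...,1.12)|| = √(31)·1.12 ≈ 6.2359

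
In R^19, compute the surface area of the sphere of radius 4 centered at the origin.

The surface area of an n-ball is 2π^(n/2) r^(n-1) / Γ(n/2). For n=19, r=4: 70368744177664·π^9/34459425 ≈ 6.08724e+10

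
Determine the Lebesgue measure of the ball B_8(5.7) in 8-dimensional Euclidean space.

V_8(5.7) = π^(8/2) · (5.7)^8 / Γ(8/2 + 1) ≈ 4.52259e+06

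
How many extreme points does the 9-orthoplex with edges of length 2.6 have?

Number of vertices = 2n = 18.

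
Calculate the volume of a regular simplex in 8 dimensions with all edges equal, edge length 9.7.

Volume = 9.7^8 · √(9/2^8) / 8! ≈ 364.464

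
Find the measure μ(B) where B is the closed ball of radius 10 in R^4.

Volume = π^{4/2}·(10)^4/Γ(3) = 5000·π^2 ≈ 49348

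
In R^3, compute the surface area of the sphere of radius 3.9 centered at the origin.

S = n·V_n(r)/r = 3·V_3(3.9)/3.9 (volume-to-surface relation), giving 4πr² = 4π·(3.9)² ≈ 191.134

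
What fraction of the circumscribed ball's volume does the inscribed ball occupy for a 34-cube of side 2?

Volume scales as r^n, and r_in/r_out = 1/√34, giving (1/√34)^34 ≈ 9.22271e-27.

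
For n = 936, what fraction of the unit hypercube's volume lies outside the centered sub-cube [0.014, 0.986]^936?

Shell fraction = 1 - (1-0.028)^936 ≈ 1 - 2.855e-12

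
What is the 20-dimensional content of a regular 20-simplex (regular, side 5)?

For a regular n-simplex with edge a, V = (a^n / n!)·√((n+1)/2^n). With a=5, n=20: V ≈ 1.75422e-07.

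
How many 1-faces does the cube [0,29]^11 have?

The 11-cube has n·2^(n-1) = 11·2^10 = 11·1024 = 11264 edges.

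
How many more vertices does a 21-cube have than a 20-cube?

The 21-cube has 2^21 = 2097152 vertices. The 20-cube has 2^20 = 1048576 vertices. Difference: 2097152 - 1048576 = 1048576.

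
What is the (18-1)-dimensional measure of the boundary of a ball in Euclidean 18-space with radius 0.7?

|∂B_18(0.7)| ≈ 0.00343974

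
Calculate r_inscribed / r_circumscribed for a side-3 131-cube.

For an n-cube of any side s, the inradius is s/2 and the circumradius is s√n/2, so the ratio is 1/√131 ≈ 0.0873704.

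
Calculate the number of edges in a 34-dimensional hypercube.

Number of 1-faces = C(34,1)·2^(34-1) = 34·8589934592 = 292057776128.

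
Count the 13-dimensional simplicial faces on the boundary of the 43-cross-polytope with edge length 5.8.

Each 13-face is the convex hull of 14 vertices, one chosen as ±e_i from each of 14 distinct axes: 2^14·C(43,14) = 1284160886538240.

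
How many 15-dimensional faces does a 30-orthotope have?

Choose 15 of 30 axes to span the face (C(30,15) = 155117520 ways), then fix each of the remaining 15 coordinates at one of its two extreme values (2^15 = 32768 ways): 155117520·32768 = 5082890895360.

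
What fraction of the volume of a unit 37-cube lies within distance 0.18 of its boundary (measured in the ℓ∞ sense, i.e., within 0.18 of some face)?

1 - (1 - 2·0.18)^37 = 1 - 0.64^37 ≈ 0.9999999326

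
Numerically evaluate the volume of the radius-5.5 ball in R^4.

V_4(5.5) = π^(4/2) · (5.5)^4 / Γ(4/2 + 1) = 14641·π^2/32 ≈ 4515.65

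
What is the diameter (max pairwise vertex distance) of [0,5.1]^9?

The space diagonal of an n-cube of side s is s√n. Here 5.1·√9 = 15.3.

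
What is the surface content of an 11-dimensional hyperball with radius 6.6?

|∂B_11(6.6)| ≈ 3.2504e+09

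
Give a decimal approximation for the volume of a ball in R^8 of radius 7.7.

V_8(7.7) = π^(8/2) · (7.7)^8 / Γ(8/2 + 1) ≈ 5.0155e+07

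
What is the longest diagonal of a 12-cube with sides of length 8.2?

Diagonal = √12 · 8.2 ≈ 28.4056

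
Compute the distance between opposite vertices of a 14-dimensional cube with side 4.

||(4,4,...,4)|| = √(14)·4 ≈ 14.9666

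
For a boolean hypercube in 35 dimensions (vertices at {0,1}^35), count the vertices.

The 35-cube has 2^35 = 34359738368 vertices.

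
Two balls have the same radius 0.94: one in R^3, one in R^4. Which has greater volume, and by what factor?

V_3(0.94) ≈ 3.47914, V_4(0.94) ≈ 3.85284. The 4-ball is larger by a factor of 1.107.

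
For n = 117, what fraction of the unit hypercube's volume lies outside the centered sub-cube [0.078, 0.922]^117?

Shell fraction = 1 - (1-0.156)^117 ≈ 0.9999999976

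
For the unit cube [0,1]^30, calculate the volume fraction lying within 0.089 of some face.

Shell fraction = 1 - (1-0.178)^30 ≈ 0.997206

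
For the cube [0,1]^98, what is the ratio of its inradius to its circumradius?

For an n-cube of any side s, the inradius is s/2 and the circumradius is s√n/2, so the ratio is 1/√98 ≈ 0.101015.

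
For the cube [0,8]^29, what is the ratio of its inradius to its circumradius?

r_in = 8/2 (half the side); r_out = 8√29/2 (half the diagonal). Ratio = 1/√29 ≈ 0.185695.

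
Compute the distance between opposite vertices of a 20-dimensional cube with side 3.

Diagonal = √20 · 3 ≈ 13.4164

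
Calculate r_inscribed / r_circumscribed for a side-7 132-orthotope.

For an n-cube of any side s, the inradius is s/2 and the circumradius is s√n/2, so the ratio is 1/√132 ≈ 0.0870388.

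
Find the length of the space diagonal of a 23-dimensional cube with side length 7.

d = √(7² + 7² + ... + 7²) [23 terms] = √(23·7²) = 7√23 ≈ 33.5708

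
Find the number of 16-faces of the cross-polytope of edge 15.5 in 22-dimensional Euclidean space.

Number of 16-faces = 2^(16+1) · C(22,16+1) = 131072 · 26334 = 3451650048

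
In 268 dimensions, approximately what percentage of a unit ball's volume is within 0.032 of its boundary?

1 - (1-0.032)^268 ≈ 0.999836 ≈ 99.9836%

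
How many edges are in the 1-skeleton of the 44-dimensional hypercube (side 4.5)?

An n-cube has n·2^(n-1) edges. With n = 44: 44·8796093022208 = 387028092977152.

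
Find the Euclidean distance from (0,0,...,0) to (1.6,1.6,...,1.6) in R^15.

d = √(1.6² + 1.6² + ... + 1.6²) [15 terms] = √(15·1.6²) = 1.6√15 ≈ 6.19677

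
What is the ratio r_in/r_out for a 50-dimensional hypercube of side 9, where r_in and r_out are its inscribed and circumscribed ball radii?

For an n-cube of any side s, the inradius is s/2 and the circumradius is s√n/2, so the ratio is 1/√50 ≈ 0.141421.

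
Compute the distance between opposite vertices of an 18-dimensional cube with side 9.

||(9,9,...,9)|| = √(18)·9 ≈ 38.1838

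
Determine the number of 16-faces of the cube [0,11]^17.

f_16(17-cube) = (17 choose 16) · 2^1 = 34.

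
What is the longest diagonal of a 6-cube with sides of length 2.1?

Diagonal = √6 · 2.1 ≈ 5.14393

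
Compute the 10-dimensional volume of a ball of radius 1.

The n-ball volume is π^(n/2)·r^n/Γ(n/2+1). With n=10, r=1: V = π^5/120 ≈ 2.55016.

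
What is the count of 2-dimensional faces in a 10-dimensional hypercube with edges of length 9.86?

f_2(10-cube) = (10 choose 2) · 2^8 = 11520.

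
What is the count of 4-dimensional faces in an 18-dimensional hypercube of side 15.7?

An n-cube has C(n,k)·2^(n-k) k-faces. Here C(18,4)·2^14 = 3060·16384 = 50135040.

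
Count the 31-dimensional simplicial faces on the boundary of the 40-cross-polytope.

Each 31-face is the convex hull of 32 vertices, one chosen as ±e_i from each of 32 distinct axes: 2^32·C(40,32) = 330303106984181760.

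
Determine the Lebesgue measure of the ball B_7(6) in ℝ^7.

V_7(6) = π^(7/2) · (6)^7 / Γ(7/2 + 1) = 1492992·π^3/35 ≈ 1.32263e+06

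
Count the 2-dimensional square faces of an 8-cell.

f_2(4-cube) = (4 choose 2) · 2^2 = 24.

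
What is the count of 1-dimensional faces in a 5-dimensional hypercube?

f_1(5-cube) = (5 choose 1) · 2^4 = 80.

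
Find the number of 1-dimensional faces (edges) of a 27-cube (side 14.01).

An n-cube has n·2^(n-1) edges. With n = 27: 27·67108864 = 1811939328.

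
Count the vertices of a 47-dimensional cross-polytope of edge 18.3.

The vertices are ±e_1, ..., ±e_47, so there are 2·47 = 94.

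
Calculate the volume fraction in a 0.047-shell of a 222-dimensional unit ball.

1 - (1-0.047)^222 ≈ 0.999977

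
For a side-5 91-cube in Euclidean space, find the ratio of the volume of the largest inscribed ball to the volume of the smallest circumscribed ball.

V_in/V_out = n^(-n/2) = 91^(-91/2) ≈ 7.30494e-90.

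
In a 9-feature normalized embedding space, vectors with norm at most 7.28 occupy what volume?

The n-ball volume is π^(n/2)·r^n/Γ(n/2+1). With n=9, r=7.28: V ≈ 1.89452e+08.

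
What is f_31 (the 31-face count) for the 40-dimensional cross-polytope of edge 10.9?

An n-cross-polytope has 2^(k+1)·C(n,k+1) k-faces. Here 2^32·C(40,32) = 4294967296·76904685 = 330303106984181760.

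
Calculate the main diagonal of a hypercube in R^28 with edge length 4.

d = √(4² + 4² + ... + 4²) [28 terms] = √(28·4²) = 4√28 ≈ 21.166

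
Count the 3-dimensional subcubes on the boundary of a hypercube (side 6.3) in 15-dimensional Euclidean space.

f_3(15-cube) = (15 choose 3) · 2^12 = 1863680.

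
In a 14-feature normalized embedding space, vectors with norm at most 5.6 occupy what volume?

The n-ball volume is π^(n/2)·r^n/Γ(n/2+1). With n=14, r=5.6: V ≈ 1.78752e+10.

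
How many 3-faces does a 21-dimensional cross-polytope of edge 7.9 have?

Number of 3-faces = 2^(3+1) · C(21,3+1) = 16 · 5985 = 95760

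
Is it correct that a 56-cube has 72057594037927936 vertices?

True. The 56-cube has 2^56 = 72057594037927936 vertices.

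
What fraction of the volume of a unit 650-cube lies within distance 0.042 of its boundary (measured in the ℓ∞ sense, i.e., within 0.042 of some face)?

1 - (1 - 2·0.042)^650 = 1 - 0.916^650 ≈ 1 - 1.706e-25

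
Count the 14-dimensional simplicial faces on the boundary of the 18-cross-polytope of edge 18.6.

Number of 14-faces = 2^(14+1) · C(18,14+1) = 32768 · 816 = 26738688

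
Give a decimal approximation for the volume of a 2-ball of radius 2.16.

The n-ball volume is π^(n/2)·r^n/Γ(n/2+1). With n=2, r=2.16: V ≈ 14.6574.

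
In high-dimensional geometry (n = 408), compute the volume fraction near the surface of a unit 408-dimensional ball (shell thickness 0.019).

1 - (1-0.019)^408 ≈ 0.999601 ≈ 99.9601%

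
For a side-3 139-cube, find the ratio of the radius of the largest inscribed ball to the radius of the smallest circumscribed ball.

r_in / r_out = (3/2) / (3√139/2) = 1/√139 ≈ 0.0848189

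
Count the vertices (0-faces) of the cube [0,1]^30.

The 30-cube has 2^30 = 1073741824 vertices.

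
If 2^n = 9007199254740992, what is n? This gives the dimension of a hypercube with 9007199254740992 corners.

2^n = 9007199254740992 ⇒ n = log_2(9007199254740992) = 53.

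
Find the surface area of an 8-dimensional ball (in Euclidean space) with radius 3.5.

S = n·V_n(r)/r = 8·V_8(3.5)/3.5 (volume-to-surface relation), giving 823543·π^4/384 ≈ 208908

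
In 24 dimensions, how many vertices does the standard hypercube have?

An n-cube has 2^n vertices; for n = 24 that is 2^24 = 16777216.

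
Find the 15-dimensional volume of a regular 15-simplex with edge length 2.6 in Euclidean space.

V = (2.6^15 / 15!) · √((15+1) / 2^15) ≈ 2.83423e-08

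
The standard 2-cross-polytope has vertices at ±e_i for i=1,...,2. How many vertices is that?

Number of vertices = 2n = 4.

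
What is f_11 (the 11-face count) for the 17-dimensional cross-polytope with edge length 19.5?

Each 11-face is the convex hull of 12 vertices, one chosen as ±e_i from each of 12 distinct axes: 2^12·C(17,12) = 25346048.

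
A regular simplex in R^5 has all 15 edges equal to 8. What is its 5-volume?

For a regular n-simplex with edge a, V = (a^n / n!)·√((n+1)/2^n). With a=8, n=5: V ≈ 118.241.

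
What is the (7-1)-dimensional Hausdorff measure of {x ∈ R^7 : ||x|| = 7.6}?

S_7(7.6) = 2·π^(7/2)·(7.6)^6 / Γ(7/2) ≈ 6.37323e+06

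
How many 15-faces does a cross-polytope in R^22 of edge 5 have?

f_15(22-orthoplex) = 2^16 · (22 choose 16) = 4889837568.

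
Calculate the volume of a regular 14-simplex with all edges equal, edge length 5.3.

For a regular n-simplex with edge a, V = (a^n / n!)·√((n+1)/2^n). With a=5.3, n=14: V ≈ 0.00478949.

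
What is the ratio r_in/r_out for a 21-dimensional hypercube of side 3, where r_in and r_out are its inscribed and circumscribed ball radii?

Ratio = (s/2)/(s√21/2) = 21^(-1/2) ≈ 0.218218.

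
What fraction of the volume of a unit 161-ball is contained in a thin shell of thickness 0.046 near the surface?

Shell fraction = 1 - (1-0.046)^161 ≈ 0.99949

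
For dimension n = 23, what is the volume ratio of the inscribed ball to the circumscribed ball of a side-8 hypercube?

V_in/V_out = n^(-n/2) = 23^(-23/2) ≈ 2.18842e-16.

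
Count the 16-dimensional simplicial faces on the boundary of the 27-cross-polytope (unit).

Each 16-face is the convex hull of 17 vertices, one chosen as ±e_i from each of 17 distinct axes: 2^17·C(27,17) = 1105760747520.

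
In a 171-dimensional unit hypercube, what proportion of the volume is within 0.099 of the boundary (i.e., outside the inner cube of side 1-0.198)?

The inner cube has side 1-2·0.099 = 0.802 and volume (0.802)^171 ≈ 4.11e-17, so the shell holds 1 - 4.11e-17 of the volume.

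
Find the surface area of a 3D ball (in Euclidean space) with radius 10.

S = n·V_n(r)/r = 3·V_3(10)/10 (volume-to-surface relation), giving 4πr² = 4π·(10)² ≈ 1256.64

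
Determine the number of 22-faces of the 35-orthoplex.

An n-cross-polytope has 2^(k+1)·C(n,k+1) k-faces. Here 2^23·C(35,23) = 8388608·834451800 = 6999889045094400.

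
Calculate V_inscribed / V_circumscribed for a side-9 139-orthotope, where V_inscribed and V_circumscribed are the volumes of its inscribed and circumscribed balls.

The radii are 9/2 and 9√139/2, so the volume ratio is (1/√139)^139 = 139^{-139/2} ≈ 1.1494e-149.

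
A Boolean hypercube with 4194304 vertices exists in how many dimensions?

The n-cube has 2^n vertices, and 4194304 = 2^22, so n = 22.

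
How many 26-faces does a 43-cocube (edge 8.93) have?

f_26(43-orthoplex) = 2^27 · (43 choose 27) = 35592145574196936704.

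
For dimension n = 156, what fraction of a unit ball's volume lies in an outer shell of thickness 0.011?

1 - (1-0.011)^156 ≈ 0.821917 ≈ 82.19%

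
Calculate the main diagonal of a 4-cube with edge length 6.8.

The space diagonal of an n-cube of side s is s√n. Here 6.8·√4 = 13.6.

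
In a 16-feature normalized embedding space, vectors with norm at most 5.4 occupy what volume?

Volume = π^{16/2}·(5.4)^16/Γ(9) ≈ 1.23021e+11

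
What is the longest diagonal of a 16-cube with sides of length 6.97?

||(6.97,6.97,...,6.97)|| = √(16)·6.97 = 27.88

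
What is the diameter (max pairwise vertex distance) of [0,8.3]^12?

The space diagonal of an n-cube of side s is s√n. Here 8.3·√12 ≈ 28.752.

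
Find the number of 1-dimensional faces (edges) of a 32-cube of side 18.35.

Number of 1-faces = C(32,1)·2^(32-1) = 32·2147483648 = 68719476736.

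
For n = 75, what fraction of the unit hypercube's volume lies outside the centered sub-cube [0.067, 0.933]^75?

Shell fraction = 1 - (1-0.134)^75 ≈ 0.999979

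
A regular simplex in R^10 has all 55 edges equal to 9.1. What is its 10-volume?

Volume = 9.1^10 · √(11/2^10) / 10! ≈ 111.224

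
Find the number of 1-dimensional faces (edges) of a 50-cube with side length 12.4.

Number of 1-faces = C(50,1)·2^(50-1) = 50·562949953421312 = 28147497671065600.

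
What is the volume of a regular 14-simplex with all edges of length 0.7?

For a regular n-simplex with edge a, V = (a^n / n!)·√((n+1)/2^n). With a=0.7, n=14: V ≈ 2.35396e-15.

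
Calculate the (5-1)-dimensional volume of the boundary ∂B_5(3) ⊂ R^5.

S_5(3) = 2·π^(5/2)·(3)^4 / Γ(5/2) = 216·π^2 ≈ 2131.83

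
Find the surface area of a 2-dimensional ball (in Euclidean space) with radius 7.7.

|∂B_2(7.7)| = 2πr = 2π·7.7 ≈ 48.3805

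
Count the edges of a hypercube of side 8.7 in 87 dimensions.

Each of the 2^87 = 154742504910672534362390528 vertices has degree 87; total edges = 87·2^87/2 = 6731298963614255244763987968.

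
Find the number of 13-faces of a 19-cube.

An n-cube has C(n,k)·2^(n-k) k-faces. Here C(19,13)·2^6 = 27132·64 = 1736448.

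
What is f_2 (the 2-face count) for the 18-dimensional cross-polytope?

f_2(18-orthoplex) = 2^3 · (18 choose 3) = 6528.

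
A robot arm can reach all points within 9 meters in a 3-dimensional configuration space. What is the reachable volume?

V = 972·π ≈ 3053.63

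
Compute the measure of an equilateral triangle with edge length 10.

Area = (√3/4) · 10² = 43.3013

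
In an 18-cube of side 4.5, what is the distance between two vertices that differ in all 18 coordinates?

The space diagonal of an n-cube of side s is s√n. Here 4.5·√18 ≈ 19.0919.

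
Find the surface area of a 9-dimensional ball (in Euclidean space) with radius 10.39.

S_9(10.39) = 2·π^(9/2)·(10.39)^8 / Γ(9/2) ≈ 4.03167e+09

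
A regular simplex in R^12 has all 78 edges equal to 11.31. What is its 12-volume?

For a regular n-simplex with edge a, V = (a^n / n!)·√((n+1)/2^n). With a=11.31, n=12: V ≈ 515.236.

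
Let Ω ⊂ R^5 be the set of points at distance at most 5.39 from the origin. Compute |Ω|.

V_5(5.39) = π^(5/2) · (5.39)^5 / Γ(5/2 + 1) ≈ 23946.5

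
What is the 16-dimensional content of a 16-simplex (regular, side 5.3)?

V = (5.3^16 / 16!) · √((16+1) / 2^16) ≈ 0.000298386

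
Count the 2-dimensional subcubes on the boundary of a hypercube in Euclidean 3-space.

f_2(3-cube) = (3 choose 2) · 2^1 = 6.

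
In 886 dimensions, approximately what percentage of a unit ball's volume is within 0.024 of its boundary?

1 - (1-0.024)^886 ≈ 1 - 4.493e-10 ≈ (100 - 4.49e-08)%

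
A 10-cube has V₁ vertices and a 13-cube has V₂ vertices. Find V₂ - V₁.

V₁ = 2^10 = 1024. V₂ = 2^13 = 8192. V₂ - V₁ = 7168.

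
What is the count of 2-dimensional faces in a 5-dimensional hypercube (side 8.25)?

f_2(5-cube) = (5 choose 2) · 2^3 = 80.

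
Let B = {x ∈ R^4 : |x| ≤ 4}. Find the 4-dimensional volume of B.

V = 128·π^2 ≈ 1263.31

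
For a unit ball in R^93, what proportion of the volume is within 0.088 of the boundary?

1 - (1-0.088)^93 ≈ 0.99981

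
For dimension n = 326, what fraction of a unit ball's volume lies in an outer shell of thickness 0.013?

1 - (1-0.013)^326 ≈ 0.985959 ≈ 98.60%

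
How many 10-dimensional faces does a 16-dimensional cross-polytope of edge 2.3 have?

An n-cross-polytope has 2^(k+1)·C(n,k+1) k-faces. Here 2^11·C(16,11) = 2048·4368 = 8945664.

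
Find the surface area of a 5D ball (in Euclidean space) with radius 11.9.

The surface area of an n-ball is 2π^(n/2) r^(n-1) / Γ(n/2). For n=5, r=11.9: 527784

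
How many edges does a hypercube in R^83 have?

Number of 1-faces = C(83,1)·2^(83-1) = 83·4835703278458516698824704 = 401363372112056886002450432.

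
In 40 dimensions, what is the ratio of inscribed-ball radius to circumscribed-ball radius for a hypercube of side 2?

Ratio = (s/2)/(s√40/2) = 40^(-1/2) ≈ 0.158114.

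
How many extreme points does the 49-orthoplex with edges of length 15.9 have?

Number of vertices = 2n = 98.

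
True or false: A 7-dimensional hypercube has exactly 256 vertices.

False. The 7-cube has 2^7 = 128 vertices.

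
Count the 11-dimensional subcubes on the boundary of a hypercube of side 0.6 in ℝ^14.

Number of 11-faces = C(14,11) · 2^(14-11) = 364 · 8 = 2912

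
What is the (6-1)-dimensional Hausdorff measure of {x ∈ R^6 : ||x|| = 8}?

|∂B_6(8)| = 32768·π^3 ≈ 1.01601e+06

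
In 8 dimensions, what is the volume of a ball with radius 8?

V_8(8) = π^(8/2) · (8)^8 / Γ(8/2 + 1) = 2097152·π^4/3 ≈ 6.80939e+07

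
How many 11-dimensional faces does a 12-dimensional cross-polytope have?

Number of 11-faces = 2^(11+1) · C(12,11+1) = 4096 · 1 = 4096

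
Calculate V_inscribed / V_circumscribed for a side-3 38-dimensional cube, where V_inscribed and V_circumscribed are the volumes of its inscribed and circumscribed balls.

V_in/V_out = n^(-n/2) = 38^(-38/2) ≈ 9.64077e-31.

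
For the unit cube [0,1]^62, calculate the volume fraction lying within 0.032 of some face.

1 - (1 - 2·0.032)^62 = 1 - 0.936^62 ≈ 0.983438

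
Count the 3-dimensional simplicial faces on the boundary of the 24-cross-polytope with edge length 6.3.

Each 3-face is the convex hull of 4 vertices, one chosen as ±e_i from each of 4 distinct axes: 2^4·C(24,4) = 170016.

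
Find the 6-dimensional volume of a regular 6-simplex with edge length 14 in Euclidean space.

V = (14^6 / 6!) · √((6+1) / 2^6) ≈ 3458.56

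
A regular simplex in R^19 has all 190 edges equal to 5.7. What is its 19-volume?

V_19 = √(20) · 5.7^19 / (19! · 2^(19/2)) ≈ 1.1675e-05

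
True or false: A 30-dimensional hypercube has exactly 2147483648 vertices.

False. The 30-cube has 2^30 = 1073741824 vertices.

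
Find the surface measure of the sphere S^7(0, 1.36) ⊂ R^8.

The surface area of an n-ball is 2π^(n/2) r^(n-1) / Γ(n/2). For n=8, r=1.36: 279.416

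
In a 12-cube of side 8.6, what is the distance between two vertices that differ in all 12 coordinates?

The space diagonal of an n-cube of side s is s√n. Here 8.6·√12 ≈ 29.7913.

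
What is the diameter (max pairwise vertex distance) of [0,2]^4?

The space diagonal of an n-cube of side s is s√n. Here 2·√4 = 4.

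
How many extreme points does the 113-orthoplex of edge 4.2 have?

An n-cross-polytope has 2n vertices; here n = 113, giving 226.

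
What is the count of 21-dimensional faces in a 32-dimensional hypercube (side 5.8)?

An n-cube has C(n,k)·2^(n-k) k-faces. Here C(32,21)·2^11 = 129024480·2048 = 264242135040.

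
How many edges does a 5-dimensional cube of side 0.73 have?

Each of the 2^5 = 32 vertices has degree 5; total edges = 5·2^5/2 = 80.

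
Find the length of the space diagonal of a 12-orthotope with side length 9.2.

The space diagonal of an n-cube of side s is s√n. Here 9.2·√12 ≈ 31.8697.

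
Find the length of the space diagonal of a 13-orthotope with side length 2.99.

The space diagonal of an n-cube of side s is s√n. Here 2.99·√13 ≈ 10.7806.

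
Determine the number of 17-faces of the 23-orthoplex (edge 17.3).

f_17(23-orthoplex) = 2^18 · (23 choose 18) = 8820883456.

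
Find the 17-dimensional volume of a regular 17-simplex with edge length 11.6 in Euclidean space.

For a regular n-simplex with edge a, V = (a^n / n!)·√((n+1)/2^n). With a=11.6, n=17: V ≈ 41.077.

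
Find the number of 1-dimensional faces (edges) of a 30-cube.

An n-cube has n·2^(n-1) edges. With n = 30: 30·536870912 = 16106127360.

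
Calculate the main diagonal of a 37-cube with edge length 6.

The space diagonal of an n-cube of side s is s√n. Here 6·√37 ≈ 36.4966.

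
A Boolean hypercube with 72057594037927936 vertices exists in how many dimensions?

The n-cube has 2^n vertices, and 72057594037927936 = 2^56, so n = 56.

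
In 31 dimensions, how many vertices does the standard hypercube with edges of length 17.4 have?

Number of vertices = 2^31 = 2147483648.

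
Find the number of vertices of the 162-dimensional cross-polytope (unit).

The 162-dimensional cross-polytope has 2n = 2·162 = 324 vertices.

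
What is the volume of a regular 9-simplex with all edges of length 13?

For a regular n-simplex with edge a, V = (a^n / n!)·√((n+1)/2^n). With a=13, n=9: V ≈ 4084.06.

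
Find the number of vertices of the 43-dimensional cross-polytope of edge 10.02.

The 43-dimensional cross-polytope has 2n = 2·43 = 86 vertices.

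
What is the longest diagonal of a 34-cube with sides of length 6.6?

The space diagonal of an n-cube of side s is s√n. Here 6.6·√34 ≈ 38.4843.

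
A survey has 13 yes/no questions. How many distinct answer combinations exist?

Each vertex is a binary string of length 13, so there are 2^13 = 8192.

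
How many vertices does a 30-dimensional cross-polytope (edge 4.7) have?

Number of vertices = 2n = 60.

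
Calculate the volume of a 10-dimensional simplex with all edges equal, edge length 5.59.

V = (5.59^10 / 10!) · √((10+1) / 2^10) ≈ 0.850945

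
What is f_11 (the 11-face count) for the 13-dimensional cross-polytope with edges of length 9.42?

An n-cross-polytope has 2^(k+1)·C(n,k+1) k-faces. Here 2^12·C(13,12) = 4096·13 = 53248.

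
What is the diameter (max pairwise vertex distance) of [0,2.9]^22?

The space diagonal of an n-cube of side s is s√n. Here 2.9·√22 ≈ 13.6022.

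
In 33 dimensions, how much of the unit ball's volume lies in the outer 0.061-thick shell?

1 - (1-0.061)^33 ≈ 0.874696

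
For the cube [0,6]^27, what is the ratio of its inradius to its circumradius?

r_in / r_out = (6/2) / (6√27/2) = 1/√27 ≈ 0.19245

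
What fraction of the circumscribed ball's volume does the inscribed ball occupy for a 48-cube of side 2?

The radii are 2/2 and 2√48/2, so the volume ratio is (1/√48)^48 = 48^{-48/2} ≈ 4.469e-41.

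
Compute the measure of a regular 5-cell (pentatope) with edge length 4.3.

V_4 = √(5) · 4.3^4 / (4! · 2^(4/2)) ≈ 7.9632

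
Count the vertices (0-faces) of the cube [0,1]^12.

Number of vertices = 2^12 = 4096.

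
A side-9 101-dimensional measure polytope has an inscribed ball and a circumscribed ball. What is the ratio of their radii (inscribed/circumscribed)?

r_in / r_out = (9/2) / (9√101/2) = 1/√101 ≈ 0.0995037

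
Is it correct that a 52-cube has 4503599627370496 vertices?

True. The 52-cube has 2^52 = 4503599627370496 vertices.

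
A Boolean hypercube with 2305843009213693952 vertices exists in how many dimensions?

The n-cube has 2^n vertices, and 2305843009213693952 = 2^61, so n = 61.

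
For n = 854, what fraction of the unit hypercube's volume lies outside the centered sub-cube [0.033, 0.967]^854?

1 - (1 - 2·0.033)^854 = 1 - 0.934^854 ≈ 1 - 4.745e-26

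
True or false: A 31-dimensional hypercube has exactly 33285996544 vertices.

False. The 31-cube has 2^31 = 2147483648 vertices.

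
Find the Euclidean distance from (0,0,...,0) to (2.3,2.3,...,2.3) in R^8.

The space diagonal of an n-cube of side s is s√n. Here 2.3·√8 ≈ 6.50538.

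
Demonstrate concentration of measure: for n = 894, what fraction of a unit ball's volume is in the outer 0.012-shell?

1 - (1-0.012)^894 ≈ 0.999979 ≈ 99.997945%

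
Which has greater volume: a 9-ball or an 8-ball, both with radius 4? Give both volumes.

V_9(4.0) ≈ 864684. V_8(4.0) ≈ 265992. The 9-ball is larger.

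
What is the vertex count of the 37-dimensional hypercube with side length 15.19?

An n-cube has 2^n vertices; for n = 37 that is 2^37 = 137438953472.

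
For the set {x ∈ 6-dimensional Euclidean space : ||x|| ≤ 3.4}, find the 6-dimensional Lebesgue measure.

The n-ball volume is π^(n/2)·r^n/Γ(n/2+1). With n=6, r=3.4: V ≈ 7983.11.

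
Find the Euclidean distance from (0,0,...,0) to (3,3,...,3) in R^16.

Diagonal = √16 · 3 = 12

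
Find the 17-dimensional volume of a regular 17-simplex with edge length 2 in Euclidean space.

Volume = 2^17 · √(18/2^17) / 17! ≈ 4.3184e-12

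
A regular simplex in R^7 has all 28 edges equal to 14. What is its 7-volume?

For a regular n-simplex with edge a, V = (a^n / n!)·√((n+1)/2^n). With a=14, n=7: V ≈ 5228.84.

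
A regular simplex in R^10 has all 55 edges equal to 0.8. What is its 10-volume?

V_10 = √(11) · 0.8^10 / (10! · 2^(10/2)) ≈ 3.06678e-09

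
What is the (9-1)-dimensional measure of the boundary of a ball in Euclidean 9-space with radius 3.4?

The surface area of an n-ball is 2π^(n/2) r^(n-1) / Γ(n/2). For n=9, r=3.4: 530141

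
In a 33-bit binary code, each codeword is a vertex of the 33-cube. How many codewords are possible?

The 33-cube has 2^33 = 8589934592 vertices.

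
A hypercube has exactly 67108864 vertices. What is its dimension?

The n-cube has 2^n vertices, and 67108864 = 2^26, so n = 26.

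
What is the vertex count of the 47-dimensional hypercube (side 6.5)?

Number of vertices = 2^47 = 140737488355328.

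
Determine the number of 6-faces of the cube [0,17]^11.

An n-cube has C(n,k)·2^(n-k) k-faces. Here C(11,6)·2^5 = 462·32 = 14784.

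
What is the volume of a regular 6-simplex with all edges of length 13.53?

Volume = 13.53^6 · √(7/2^6) / 6! ≈ 2817.82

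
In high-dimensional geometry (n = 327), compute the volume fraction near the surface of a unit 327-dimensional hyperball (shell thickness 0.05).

1 - (1-0.05)^327 ≈ 0.999999948 ≈ 99.999995%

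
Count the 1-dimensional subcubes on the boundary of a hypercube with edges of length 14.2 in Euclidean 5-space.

Choose 1 of 5 axes to span the face (C(5,1) = 5 ways), then fix each of the remaining 4 coordinates at one of its two extreme values (2^4 = 16 ways): 5·16 = 80.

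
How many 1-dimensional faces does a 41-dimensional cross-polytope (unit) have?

f_1(41-orthoplex) = 2^2 · (41 choose 2) = 3280.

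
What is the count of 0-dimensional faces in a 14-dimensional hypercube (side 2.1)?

An n-cube has C(n,k)·2^(n-k) k-faces. Here C(14,0)·2^14 = 1·16384 = 16384.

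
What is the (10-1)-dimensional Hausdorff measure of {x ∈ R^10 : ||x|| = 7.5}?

|∂B_10(7.5)| = 12814453125·π^5/2048 ≈ 1.91478e+09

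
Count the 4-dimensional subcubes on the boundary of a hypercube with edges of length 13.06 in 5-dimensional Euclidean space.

f_4(5-cube) = (5 choose 4) · 2^1 = 10.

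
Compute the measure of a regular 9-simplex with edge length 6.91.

For a regular n-simplex with edge a, V = (a^n / n!)·√((n+1)/2^n). With a=6.91, n=9: V ≈ 13.8326.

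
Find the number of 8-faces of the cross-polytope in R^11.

f_8(11-orthoplex) = 2^9 · (11 choose 9) = 28160.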